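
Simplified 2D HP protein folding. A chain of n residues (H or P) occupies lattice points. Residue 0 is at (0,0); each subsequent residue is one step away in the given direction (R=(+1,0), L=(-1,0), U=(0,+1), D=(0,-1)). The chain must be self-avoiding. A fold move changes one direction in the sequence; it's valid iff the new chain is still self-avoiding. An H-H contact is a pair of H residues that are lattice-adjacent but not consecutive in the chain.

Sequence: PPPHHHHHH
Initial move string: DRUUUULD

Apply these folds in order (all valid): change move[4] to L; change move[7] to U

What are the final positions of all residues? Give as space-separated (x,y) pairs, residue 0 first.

Initial moves: DRUUUULD
Fold: move[4]->L => DRUULULD (positions: [(0, 0), (0, -1), (1, -1), (1, 0), (1, 1), (0, 1), (0, 2), (-1, 2), (-1, 1)])
Fold: move[7]->U => DRUULULU (positions: [(0, 0), (0, -1), (1, -1), (1, 0), (1, 1), (0, 1), (0, 2), (-1, 2), (-1, 3)])

Answer: (0,0) (0,-1) (1,-1) (1,0) (1,1) (0,1) (0,2) (-1,2) (-1,3)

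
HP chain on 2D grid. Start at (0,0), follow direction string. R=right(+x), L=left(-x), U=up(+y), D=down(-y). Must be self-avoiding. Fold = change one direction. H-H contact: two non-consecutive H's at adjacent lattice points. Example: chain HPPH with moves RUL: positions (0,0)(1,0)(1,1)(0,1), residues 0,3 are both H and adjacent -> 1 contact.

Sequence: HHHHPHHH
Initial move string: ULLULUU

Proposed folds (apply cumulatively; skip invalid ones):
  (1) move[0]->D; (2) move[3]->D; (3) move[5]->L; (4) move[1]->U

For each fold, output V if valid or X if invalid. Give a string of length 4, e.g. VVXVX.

Answer: VVVX

Derivation:
Initial: ULLULUU -> [(0, 0), (0, 1), (-1, 1), (-2, 1), (-2, 2), (-3, 2), (-3, 3), (-3, 4)]
Fold 1: move[0]->D => DLLULUU VALID
Fold 2: move[3]->D => DLLDLUU VALID
Fold 3: move[5]->L => DLLDLLU VALID
Fold 4: move[1]->U => DULDLLU INVALID (collision), skipped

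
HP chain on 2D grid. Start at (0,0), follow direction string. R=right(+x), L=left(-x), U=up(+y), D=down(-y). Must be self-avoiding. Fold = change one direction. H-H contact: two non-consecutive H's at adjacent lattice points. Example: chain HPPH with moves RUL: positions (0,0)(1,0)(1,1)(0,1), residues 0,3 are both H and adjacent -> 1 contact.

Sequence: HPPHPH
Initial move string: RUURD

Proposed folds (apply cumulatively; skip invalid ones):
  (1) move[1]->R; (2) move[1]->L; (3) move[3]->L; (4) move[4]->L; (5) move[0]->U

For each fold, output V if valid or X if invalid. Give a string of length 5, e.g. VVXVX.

Answer: VXXXV

Derivation:
Initial: RUURD -> [(0, 0), (1, 0), (1, 1), (1, 2), (2, 2), (2, 1)]
Fold 1: move[1]->R => RRURD VALID
Fold 2: move[1]->L => RLURD INVALID (collision), skipped
Fold 3: move[3]->L => RRULD INVALID (collision), skipped
Fold 4: move[4]->L => RRURL INVALID (collision), skipped
Fold 5: move[0]->U => URURD VALID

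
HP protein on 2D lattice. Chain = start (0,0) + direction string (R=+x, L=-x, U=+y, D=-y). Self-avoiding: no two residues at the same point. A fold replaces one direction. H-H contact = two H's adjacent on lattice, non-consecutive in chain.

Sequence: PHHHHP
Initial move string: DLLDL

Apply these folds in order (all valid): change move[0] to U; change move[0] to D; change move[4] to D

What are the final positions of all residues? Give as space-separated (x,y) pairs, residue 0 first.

Initial moves: DLLDL
Fold: move[0]->U => ULLDL (positions: [(0, 0), (0, 1), (-1, 1), (-2, 1), (-2, 0), (-3, 0)])
Fold: move[0]->D => DLLDL (positions: [(0, 0), (0, -1), (-1, -1), (-2, -1), (-2, -2), (-3, -2)])
Fold: move[4]->D => DLLDD (positions: [(0, 0), (0, -1), (-1, -1), (-2, -1), (-2, -2), (-2, -3)])

Answer: (0,0) (0,-1) (-1,-1) (-2,-1) (-2,-2) (-2,-3)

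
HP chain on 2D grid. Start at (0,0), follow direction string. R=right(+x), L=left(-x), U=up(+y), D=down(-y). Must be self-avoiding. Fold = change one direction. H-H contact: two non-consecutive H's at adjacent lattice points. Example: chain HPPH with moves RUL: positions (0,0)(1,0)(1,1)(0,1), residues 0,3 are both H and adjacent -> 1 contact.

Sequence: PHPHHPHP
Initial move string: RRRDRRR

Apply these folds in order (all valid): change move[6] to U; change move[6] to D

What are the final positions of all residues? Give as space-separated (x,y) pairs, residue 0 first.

Initial moves: RRRDRRR
Fold: move[6]->U => RRRDRRU (positions: [(0, 0), (1, 0), (2, 0), (3, 0), (3, -1), (4, -1), (5, -1), (5, 0)])
Fold: move[6]->D => RRRDRRD (positions: [(0, 0), (1, 0), (2, 0), (3, 0), (3, -1), (4, -1), (5, -1), (5, -2)])

Answer: (0,0) (1,0) (2,0) (3,0) (3,-1) (4,-1) (5,-1) (5,-2)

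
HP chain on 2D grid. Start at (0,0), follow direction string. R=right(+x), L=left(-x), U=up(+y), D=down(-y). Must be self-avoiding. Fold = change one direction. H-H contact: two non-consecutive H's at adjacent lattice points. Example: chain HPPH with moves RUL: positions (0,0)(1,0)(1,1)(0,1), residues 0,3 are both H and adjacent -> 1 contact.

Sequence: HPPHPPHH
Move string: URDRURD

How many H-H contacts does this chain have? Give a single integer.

Answer: 1

Derivation:
Positions: [(0, 0), (0, 1), (1, 1), (1, 0), (2, 0), (2, 1), (3, 1), (3, 0)]
H-H contact: residue 0 @(0,0) - residue 3 @(1, 0)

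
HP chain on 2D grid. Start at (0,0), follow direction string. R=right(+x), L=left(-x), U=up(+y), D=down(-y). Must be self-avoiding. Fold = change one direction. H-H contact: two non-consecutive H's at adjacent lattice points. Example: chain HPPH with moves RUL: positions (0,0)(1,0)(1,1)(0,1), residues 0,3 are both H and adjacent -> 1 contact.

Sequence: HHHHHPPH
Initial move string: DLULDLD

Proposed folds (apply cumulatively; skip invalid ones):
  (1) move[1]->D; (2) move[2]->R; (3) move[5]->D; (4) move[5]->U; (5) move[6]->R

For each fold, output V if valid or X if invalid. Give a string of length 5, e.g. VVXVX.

Initial: DLULDLD -> [(0, 0), (0, -1), (-1, -1), (-1, 0), (-2, 0), (-2, -1), (-3, -1), (-3, -2)]
Fold 1: move[1]->D => DDULDLD INVALID (collision), skipped
Fold 2: move[2]->R => DLRLDLD INVALID (collision), skipped
Fold 3: move[5]->D => DLULDDD VALID
Fold 4: move[5]->U => DLULDUD INVALID (collision), skipped
Fold 5: move[6]->R => DLULDDR VALID

Answer: XXVXV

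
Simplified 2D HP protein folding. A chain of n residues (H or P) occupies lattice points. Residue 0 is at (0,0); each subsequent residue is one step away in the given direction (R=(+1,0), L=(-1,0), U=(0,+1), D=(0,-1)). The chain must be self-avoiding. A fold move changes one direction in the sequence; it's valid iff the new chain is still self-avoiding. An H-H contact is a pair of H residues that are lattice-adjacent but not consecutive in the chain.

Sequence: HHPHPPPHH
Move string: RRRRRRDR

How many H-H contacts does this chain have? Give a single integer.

Positions: [(0, 0), (1, 0), (2, 0), (3, 0), (4, 0), (5, 0), (6, 0), (6, -1), (7, -1)]
No H-H contacts found.

Answer: 0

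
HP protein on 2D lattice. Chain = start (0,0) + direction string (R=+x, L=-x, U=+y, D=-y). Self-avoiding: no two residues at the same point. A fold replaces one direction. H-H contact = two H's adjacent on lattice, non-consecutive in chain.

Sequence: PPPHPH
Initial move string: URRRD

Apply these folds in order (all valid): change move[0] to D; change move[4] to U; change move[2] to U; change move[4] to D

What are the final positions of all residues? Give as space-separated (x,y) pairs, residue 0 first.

Initial moves: URRRD
Fold: move[0]->D => DRRRD (positions: [(0, 0), (0, -1), (1, -1), (2, -1), (3, -1), (3, -2)])
Fold: move[4]->U => DRRRU (positions: [(0, 0), (0, -1), (1, -1), (2, -1), (3, -1), (3, 0)])
Fold: move[2]->U => DRURU (positions: [(0, 0), (0, -1), (1, -1), (1, 0), (2, 0), (2, 1)])
Fold: move[4]->D => DRURD (positions: [(0, 0), (0, -1), (1, -1), (1, 0), (2, 0), (2, -1)])

Answer: (0,0) (0,-1) (1,-1) (1,0) (2,0) (2,-1)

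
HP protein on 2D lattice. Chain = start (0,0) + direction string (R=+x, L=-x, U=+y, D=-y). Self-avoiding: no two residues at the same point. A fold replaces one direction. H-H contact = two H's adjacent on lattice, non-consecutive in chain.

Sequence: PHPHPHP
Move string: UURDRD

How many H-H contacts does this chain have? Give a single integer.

Positions: [(0, 0), (0, 1), (0, 2), (1, 2), (1, 1), (2, 1), (2, 0)]
No H-H contacts found.

Answer: 0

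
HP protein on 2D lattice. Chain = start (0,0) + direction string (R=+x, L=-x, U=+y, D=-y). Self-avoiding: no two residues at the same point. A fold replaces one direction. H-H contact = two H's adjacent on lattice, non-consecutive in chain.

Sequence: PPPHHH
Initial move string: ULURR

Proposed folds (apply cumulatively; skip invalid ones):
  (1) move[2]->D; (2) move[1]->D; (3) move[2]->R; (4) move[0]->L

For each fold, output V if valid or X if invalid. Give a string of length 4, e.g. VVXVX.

Answer: XXXV

Derivation:
Initial: ULURR -> [(0, 0), (0, 1), (-1, 1), (-1, 2), (0, 2), (1, 2)]
Fold 1: move[2]->D => ULDRR INVALID (collision), skipped
Fold 2: move[1]->D => UDURR INVALID (collision), skipped
Fold 3: move[2]->R => ULRRR INVALID (collision), skipped
Fold 4: move[0]->L => LLURR VALID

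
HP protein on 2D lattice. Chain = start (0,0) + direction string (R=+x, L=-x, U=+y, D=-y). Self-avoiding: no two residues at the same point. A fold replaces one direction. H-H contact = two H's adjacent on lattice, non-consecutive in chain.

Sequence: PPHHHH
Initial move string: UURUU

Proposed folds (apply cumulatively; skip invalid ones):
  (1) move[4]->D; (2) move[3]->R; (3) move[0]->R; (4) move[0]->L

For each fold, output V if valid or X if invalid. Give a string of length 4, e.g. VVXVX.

Initial: UURUU -> [(0, 0), (0, 1), (0, 2), (1, 2), (1, 3), (1, 4)]
Fold 1: move[4]->D => UURUD INVALID (collision), skipped
Fold 2: move[3]->R => UURRU VALID
Fold 3: move[0]->R => RURRU VALID
Fold 4: move[0]->L => LURRU VALID

Answer: XVVV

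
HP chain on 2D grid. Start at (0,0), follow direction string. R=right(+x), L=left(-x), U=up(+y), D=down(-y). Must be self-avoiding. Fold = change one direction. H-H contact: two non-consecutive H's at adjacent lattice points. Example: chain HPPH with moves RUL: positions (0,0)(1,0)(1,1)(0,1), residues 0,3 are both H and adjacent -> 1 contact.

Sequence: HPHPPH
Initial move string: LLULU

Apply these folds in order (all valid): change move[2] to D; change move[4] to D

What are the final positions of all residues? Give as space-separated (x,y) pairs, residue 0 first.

Initial moves: LLULU
Fold: move[2]->D => LLDLU (positions: [(0, 0), (-1, 0), (-2, 0), (-2, -1), (-3, -1), (-3, 0)])
Fold: move[4]->D => LLDLD (positions: [(0, 0), (-1, 0), (-2, 0), (-2, -1), (-3, -1), (-3, -2)])

Answer: (0,0) (-1,0) (-2,0) (-2,-1) (-3,-1) (-3,-2)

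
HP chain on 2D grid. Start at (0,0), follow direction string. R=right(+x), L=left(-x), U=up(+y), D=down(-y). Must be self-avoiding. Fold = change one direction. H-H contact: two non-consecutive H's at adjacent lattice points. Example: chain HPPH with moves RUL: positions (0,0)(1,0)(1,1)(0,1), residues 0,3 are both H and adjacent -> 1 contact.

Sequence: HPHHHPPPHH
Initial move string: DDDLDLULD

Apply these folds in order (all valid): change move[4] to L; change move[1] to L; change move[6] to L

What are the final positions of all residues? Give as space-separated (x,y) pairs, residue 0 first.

Answer: (0,0) (0,-1) (-1,-1) (-1,-2) (-2,-2) (-3,-2) (-4,-2) (-5,-2) (-6,-2) (-6,-3)

Derivation:
Initial moves: DDDLDLULD
Fold: move[4]->L => DDDLLLULD (positions: [(0, 0), (0, -1), (0, -2), (0, -3), (-1, -3), (-2, -3), (-3, -3), (-3, -2), (-4, -2), (-4, -3)])
Fold: move[1]->L => DLDLLLULD (positions: [(0, 0), (0, -1), (-1, -1), (-1, -2), (-2, -2), (-3, -2), (-4, -2), (-4, -1), (-5, -1), (-5, -2)])
Fold: move[6]->L => DLDLLLLLD (positions: [(0, 0), (0, -1), (-1, -1), (-1, -2), (-2, -2), (-3, -2), (-4, -2), (-5, -2), (-6, -2), (-6, -3)])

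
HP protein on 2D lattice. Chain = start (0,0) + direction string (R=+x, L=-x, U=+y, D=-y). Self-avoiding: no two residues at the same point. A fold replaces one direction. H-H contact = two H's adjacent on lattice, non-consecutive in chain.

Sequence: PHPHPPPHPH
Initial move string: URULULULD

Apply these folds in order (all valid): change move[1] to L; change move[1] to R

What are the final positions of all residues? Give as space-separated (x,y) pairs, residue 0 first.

Answer: (0,0) (0,1) (1,1) (1,2) (0,2) (0,3) (-1,3) (-1,4) (-2,4) (-2,3)

Derivation:
Initial moves: URULULULD
Fold: move[1]->L => ULULULULD (positions: [(0, 0), (0, 1), (-1, 1), (-1, 2), (-2, 2), (-2, 3), (-3, 3), (-3, 4), (-4, 4), (-4, 3)])
Fold: move[1]->R => URULULULD (positions: [(0, 0), (0, 1), (1, 1), (1, 2), (0, 2), (0, 3), (-1, 3), (-1, 4), (-2, 4), (-2, 3)])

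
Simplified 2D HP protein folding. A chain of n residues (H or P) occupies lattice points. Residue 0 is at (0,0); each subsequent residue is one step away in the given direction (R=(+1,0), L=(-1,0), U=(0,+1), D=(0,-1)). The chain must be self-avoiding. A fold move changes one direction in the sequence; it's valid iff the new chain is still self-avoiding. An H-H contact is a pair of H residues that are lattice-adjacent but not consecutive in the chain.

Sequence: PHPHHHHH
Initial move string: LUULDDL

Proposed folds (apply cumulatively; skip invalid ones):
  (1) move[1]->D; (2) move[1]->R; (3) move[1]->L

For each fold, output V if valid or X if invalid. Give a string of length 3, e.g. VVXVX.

Initial: LUULDDL -> [(0, 0), (-1, 0), (-1, 1), (-1, 2), (-2, 2), (-2, 1), (-2, 0), (-3, 0)]
Fold 1: move[1]->D => LDULDDL INVALID (collision), skipped
Fold 2: move[1]->R => LRULDDL INVALID (collision), skipped
Fold 3: move[1]->L => LLULDDL VALID

Answer: XXV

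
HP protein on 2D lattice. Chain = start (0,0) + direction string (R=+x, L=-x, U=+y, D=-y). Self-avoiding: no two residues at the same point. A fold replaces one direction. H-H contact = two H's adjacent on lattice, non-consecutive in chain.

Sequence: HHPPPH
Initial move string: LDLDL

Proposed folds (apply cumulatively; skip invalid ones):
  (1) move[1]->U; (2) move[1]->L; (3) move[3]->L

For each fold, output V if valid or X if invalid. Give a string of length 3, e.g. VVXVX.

Answer: VVV

Derivation:
Initial: LDLDL -> [(0, 0), (-1, 0), (-1, -1), (-2, -1), (-2, -2), (-3, -2)]
Fold 1: move[1]->U => LULDL VALID
Fold 2: move[1]->L => LLLDL VALID
Fold 3: move[3]->L => LLLLL VALID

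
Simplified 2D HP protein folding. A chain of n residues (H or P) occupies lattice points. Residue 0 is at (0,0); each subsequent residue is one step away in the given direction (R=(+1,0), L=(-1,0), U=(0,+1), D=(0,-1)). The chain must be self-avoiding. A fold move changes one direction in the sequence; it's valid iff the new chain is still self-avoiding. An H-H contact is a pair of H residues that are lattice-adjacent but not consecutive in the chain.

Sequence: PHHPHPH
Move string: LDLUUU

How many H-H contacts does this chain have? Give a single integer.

Answer: 1

Derivation:
Positions: [(0, 0), (-1, 0), (-1, -1), (-2, -1), (-2, 0), (-2, 1), (-2, 2)]
H-H contact: residue 1 @(-1,0) - residue 4 @(-2, 0)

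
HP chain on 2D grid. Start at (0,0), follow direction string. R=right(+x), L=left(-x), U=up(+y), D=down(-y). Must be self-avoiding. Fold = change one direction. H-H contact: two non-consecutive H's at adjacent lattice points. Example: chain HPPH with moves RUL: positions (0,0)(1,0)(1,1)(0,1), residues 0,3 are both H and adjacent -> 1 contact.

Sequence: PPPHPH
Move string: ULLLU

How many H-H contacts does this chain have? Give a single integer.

Positions: [(0, 0), (0, 1), (-1, 1), (-2, 1), (-3, 1), (-3, 2)]
No H-H contacts found.

Answer: 0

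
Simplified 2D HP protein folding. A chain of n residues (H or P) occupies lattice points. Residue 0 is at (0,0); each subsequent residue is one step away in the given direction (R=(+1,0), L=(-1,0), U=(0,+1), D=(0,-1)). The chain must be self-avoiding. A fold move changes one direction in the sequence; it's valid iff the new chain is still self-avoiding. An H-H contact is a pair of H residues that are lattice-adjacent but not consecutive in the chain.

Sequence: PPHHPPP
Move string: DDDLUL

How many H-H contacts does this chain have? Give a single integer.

Positions: [(0, 0), (0, -1), (0, -2), (0, -3), (-1, -3), (-1, -2), (-2, -2)]
No H-H contacts found.

Answer: 0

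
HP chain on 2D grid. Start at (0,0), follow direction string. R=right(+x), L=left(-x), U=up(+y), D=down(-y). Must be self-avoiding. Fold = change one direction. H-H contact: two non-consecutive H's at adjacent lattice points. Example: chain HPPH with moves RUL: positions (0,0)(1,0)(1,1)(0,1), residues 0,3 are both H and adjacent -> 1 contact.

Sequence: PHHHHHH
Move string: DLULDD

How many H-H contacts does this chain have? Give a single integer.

Positions: [(0, 0), (0, -1), (-1, -1), (-1, 0), (-2, 0), (-2, -1), (-2, -2)]
H-H contact: residue 2 @(-1,-1) - residue 5 @(-2, -1)

Answer: 1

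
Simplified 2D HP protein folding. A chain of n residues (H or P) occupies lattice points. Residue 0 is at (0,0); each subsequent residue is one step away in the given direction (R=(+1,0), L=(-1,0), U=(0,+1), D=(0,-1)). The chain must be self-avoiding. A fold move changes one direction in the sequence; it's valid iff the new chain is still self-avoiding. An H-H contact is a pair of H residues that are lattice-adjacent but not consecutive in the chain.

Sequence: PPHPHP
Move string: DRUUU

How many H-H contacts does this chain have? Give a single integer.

Answer: 0

Derivation:
Positions: [(0, 0), (0, -1), (1, -1), (1, 0), (1, 1), (1, 2)]
No H-H contacts found.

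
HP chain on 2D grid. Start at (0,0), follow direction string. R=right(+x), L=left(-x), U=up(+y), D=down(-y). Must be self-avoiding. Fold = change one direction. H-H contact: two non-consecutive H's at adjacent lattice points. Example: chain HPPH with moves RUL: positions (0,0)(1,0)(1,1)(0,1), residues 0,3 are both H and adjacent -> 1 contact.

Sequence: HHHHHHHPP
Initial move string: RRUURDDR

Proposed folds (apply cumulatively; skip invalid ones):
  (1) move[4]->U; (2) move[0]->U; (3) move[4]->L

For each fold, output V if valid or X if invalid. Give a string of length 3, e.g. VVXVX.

Initial: RRUURDDR -> [(0, 0), (1, 0), (2, 0), (2, 1), (2, 2), (3, 2), (3, 1), (3, 0), (4, 0)]
Fold 1: move[4]->U => RRUUUDDR INVALID (collision), skipped
Fold 2: move[0]->U => URUURDDR VALID
Fold 3: move[4]->L => URUULDDR INVALID (collision), skipped

Answer: XVX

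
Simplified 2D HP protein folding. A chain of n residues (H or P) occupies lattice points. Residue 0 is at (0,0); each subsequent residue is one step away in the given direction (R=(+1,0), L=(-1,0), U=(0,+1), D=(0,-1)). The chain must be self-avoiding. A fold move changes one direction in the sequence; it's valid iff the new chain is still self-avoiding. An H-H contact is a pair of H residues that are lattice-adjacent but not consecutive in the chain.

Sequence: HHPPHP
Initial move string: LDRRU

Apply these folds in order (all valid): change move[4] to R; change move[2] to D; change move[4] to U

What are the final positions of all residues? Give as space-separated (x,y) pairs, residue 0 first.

Answer: (0,0) (-1,0) (-1,-1) (-1,-2) (0,-2) (0,-1)

Derivation:
Initial moves: LDRRU
Fold: move[4]->R => LDRRR (positions: [(0, 0), (-1, 0), (-1, -1), (0, -1), (1, -1), (2, -1)])
Fold: move[2]->D => LDDRR (positions: [(0, 0), (-1, 0), (-1, -1), (-1, -2), (0, -2), (1, -2)])
Fold: move[4]->U => LDDRU (positions: [(0, 0), (-1, 0), (-1, -1), (-1, -2), (0, -2), (0, -1)])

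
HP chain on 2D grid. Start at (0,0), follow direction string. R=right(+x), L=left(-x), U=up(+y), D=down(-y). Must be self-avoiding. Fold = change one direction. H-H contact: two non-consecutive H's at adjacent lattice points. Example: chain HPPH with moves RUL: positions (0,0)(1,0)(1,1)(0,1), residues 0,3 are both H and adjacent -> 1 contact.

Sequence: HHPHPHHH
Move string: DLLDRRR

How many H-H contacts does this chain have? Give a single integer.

Answer: 1

Derivation:
Positions: [(0, 0), (0, -1), (-1, -1), (-2, -1), (-2, -2), (-1, -2), (0, -2), (1, -2)]
H-H contact: residue 1 @(0,-1) - residue 6 @(0, -2)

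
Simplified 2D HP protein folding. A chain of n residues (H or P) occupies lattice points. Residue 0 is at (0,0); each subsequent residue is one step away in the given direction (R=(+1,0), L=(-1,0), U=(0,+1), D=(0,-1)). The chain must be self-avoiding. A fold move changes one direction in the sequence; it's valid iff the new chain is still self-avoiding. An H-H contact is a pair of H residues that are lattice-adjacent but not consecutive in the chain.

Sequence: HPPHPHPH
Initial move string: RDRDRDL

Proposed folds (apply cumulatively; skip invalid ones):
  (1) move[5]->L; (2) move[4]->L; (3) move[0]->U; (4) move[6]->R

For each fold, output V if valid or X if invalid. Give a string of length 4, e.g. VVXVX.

Initial: RDRDRDL -> [(0, 0), (1, 0), (1, -1), (2, -1), (2, -2), (3, -2), (3, -3), (2, -3)]
Fold 1: move[5]->L => RDRDRLL INVALID (collision), skipped
Fold 2: move[4]->L => RDRDLDL VALID
Fold 3: move[0]->U => UDRDLDL INVALID (collision), skipped
Fold 4: move[6]->R => RDRDLDR VALID

Answer: XVXV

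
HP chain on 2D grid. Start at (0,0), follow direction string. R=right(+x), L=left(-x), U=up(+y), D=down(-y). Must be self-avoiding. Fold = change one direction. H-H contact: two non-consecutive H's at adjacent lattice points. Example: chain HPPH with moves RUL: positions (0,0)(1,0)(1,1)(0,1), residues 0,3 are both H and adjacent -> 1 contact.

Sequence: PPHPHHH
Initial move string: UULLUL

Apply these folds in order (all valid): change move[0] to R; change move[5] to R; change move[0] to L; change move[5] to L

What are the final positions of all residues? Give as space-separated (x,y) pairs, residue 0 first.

Initial moves: UULLUL
Fold: move[0]->R => RULLUL (positions: [(0, 0), (1, 0), (1, 1), (0, 1), (-1, 1), (-1, 2), (-2, 2)])
Fold: move[5]->R => RULLUR (positions: [(0, 0), (1, 0), (1, 1), (0, 1), (-1, 1), (-1, 2), (0, 2)])
Fold: move[0]->L => LULLUR (positions: [(0, 0), (-1, 0), (-1, 1), (-2, 1), (-3, 1), (-3, 2), (-2, 2)])
Fold: move[5]->L => LULLUL (positions: [(0, 0), (-1, 0), (-1, 1), (-2, 1), (-3, 1), (-3, 2), (-4, 2)])

Answer: (0,0) (-1,0) (-1,1) (-2,1) (-3,1) (-3,2) (-4,2)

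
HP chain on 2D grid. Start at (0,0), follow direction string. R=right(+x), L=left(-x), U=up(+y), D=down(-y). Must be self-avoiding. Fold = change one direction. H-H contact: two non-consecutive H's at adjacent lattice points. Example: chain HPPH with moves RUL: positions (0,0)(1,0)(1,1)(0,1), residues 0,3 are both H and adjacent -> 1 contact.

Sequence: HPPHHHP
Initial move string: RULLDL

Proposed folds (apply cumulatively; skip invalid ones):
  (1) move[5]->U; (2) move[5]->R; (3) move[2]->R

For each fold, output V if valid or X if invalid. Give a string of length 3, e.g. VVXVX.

Initial: RULLDL -> [(0, 0), (1, 0), (1, 1), (0, 1), (-1, 1), (-1, 0), (-2, 0)]
Fold 1: move[5]->U => RULLDU INVALID (collision), skipped
Fold 2: move[5]->R => RULLDR INVALID (collision), skipped
Fold 3: move[2]->R => RURLDL INVALID (collision), skipped

Answer: XXX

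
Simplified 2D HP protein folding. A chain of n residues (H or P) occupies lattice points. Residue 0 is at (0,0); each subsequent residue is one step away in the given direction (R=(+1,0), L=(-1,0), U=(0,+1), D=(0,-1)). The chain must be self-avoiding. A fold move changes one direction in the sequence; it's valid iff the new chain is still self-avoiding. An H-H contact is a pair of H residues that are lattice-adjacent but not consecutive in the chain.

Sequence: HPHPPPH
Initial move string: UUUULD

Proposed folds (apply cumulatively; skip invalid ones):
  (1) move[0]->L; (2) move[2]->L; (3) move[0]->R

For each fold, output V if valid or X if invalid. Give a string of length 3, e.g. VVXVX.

Initial: UUUULD -> [(0, 0), (0, 1), (0, 2), (0, 3), (0, 4), (-1, 4), (-1, 3)]
Fold 1: move[0]->L => LUUULD VALID
Fold 2: move[2]->L => LULULD VALID
Fold 3: move[0]->R => RULULD VALID

Answer: VVV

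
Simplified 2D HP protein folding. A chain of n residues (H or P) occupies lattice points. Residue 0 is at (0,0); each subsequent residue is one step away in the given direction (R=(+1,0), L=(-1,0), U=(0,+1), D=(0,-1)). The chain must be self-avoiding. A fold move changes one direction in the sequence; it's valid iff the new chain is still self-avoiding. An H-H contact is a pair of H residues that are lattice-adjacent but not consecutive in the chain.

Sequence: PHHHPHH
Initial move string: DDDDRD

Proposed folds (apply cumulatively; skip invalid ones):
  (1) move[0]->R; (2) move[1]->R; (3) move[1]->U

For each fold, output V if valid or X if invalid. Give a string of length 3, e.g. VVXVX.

Answer: VVX

Derivation:
Initial: DDDDRD -> [(0, 0), (0, -1), (0, -2), (0, -3), (0, -4), (1, -4), (1, -5)]
Fold 1: move[0]->R => RDDDRD VALID
Fold 2: move[1]->R => RRDDRD VALID
Fold 3: move[1]->U => RUDDRD INVALID (collision), skipped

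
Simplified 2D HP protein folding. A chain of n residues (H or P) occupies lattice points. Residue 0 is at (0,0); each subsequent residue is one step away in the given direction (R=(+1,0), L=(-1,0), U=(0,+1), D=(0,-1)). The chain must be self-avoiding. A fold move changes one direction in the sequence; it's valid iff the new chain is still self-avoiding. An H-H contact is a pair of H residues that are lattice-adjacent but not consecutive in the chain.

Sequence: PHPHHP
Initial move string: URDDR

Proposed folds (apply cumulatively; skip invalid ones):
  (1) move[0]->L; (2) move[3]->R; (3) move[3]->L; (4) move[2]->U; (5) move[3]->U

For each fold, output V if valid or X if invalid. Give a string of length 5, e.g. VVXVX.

Answer: XVXVV

Derivation:
Initial: URDDR -> [(0, 0), (0, 1), (1, 1), (1, 0), (1, -1), (2, -1)]
Fold 1: move[0]->L => LRDDR INVALID (collision), skipped
Fold 2: move[3]->R => URDRR VALID
Fold 3: move[3]->L => URDLR INVALID (collision), skipped
Fold 4: move[2]->U => URURR VALID
Fold 5: move[3]->U => URUUR VALID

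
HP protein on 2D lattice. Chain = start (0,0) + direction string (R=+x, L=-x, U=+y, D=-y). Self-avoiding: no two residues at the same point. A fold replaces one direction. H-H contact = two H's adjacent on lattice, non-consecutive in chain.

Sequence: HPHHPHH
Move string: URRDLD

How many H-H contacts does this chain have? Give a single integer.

Positions: [(0, 0), (0, 1), (1, 1), (2, 1), (2, 0), (1, 0), (1, -1)]
H-H contact: residue 0 @(0,0) - residue 5 @(1, 0)
H-H contact: residue 2 @(1,1) - residue 5 @(1, 0)

Answer: 2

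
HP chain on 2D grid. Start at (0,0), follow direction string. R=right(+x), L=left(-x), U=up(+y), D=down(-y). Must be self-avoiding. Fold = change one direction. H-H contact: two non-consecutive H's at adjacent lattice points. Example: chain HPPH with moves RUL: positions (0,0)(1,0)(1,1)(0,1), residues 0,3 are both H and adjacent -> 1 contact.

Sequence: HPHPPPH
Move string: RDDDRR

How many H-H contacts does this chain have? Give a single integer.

Answer: 0

Derivation:
Positions: [(0, 0), (1, 0), (1, -1), (1, -2), (1, -3), (2, -3), (3, -3)]
No H-H contacts found.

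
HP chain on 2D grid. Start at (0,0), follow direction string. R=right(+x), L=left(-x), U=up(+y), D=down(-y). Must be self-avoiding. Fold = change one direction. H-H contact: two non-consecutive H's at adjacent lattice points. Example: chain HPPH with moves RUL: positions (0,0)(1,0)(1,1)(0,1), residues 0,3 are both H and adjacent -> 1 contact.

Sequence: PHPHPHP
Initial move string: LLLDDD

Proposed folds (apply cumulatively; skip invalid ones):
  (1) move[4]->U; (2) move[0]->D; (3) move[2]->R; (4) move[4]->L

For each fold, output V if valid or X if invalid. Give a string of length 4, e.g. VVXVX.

Answer: XVXV

Derivation:
Initial: LLLDDD -> [(0, 0), (-1, 0), (-2, 0), (-3, 0), (-3, -1), (-3, -2), (-3, -3)]
Fold 1: move[4]->U => LLLDUD INVALID (collision), skipped
Fold 2: move[0]->D => DLLDDD VALID
Fold 3: move[2]->R => DLRDDD INVALID (collision), skipped
Fold 4: move[4]->L => DLLDLD VALID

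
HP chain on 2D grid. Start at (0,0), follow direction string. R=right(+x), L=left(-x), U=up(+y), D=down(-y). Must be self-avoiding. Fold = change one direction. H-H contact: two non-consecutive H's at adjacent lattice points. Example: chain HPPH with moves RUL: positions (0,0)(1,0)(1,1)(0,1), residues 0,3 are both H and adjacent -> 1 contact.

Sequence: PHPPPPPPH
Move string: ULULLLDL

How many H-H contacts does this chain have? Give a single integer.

Answer: 0

Derivation:
Positions: [(0, 0), (0, 1), (-1, 1), (-1, 2), (-2, 2), (-3, 2), (-4, 2), (-4, 1), (-5, 1)]
No H-H contacts found.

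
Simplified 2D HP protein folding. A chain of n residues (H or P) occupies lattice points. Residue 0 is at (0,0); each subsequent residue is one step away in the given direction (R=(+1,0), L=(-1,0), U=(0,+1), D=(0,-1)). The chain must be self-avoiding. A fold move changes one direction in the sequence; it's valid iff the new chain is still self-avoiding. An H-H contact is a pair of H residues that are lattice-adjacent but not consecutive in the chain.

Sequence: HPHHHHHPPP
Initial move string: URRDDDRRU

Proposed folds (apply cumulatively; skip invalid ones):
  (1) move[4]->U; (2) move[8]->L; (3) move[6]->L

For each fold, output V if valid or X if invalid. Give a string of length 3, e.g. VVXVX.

Answer: XXX

Derivation:
Initial: URRDDDRRU -> [(0, 0), (0, 1), (1, 1), (2, 1), (2, 0), (2, -1), (2, -2), (3, -2), (4, -2), (4, -1)]
Fold 1: move[4]->U => URRDUDRRU INVALID (collision), skipped
Fold 2: move[8]->L => URRDDDRRL INVALID (collision), skipped
Fold 3: move[6]->L => URRDDDLRU INVALID (collision), skipped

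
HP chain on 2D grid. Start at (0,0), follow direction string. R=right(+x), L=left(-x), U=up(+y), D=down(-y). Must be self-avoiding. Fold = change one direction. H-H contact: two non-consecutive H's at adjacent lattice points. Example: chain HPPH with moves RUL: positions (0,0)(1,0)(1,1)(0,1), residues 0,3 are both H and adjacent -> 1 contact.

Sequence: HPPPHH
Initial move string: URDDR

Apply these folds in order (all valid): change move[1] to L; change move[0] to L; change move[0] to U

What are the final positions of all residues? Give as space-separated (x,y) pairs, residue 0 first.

Initial moves: URDDR
Fold: move[1]->L => ULDDR (positions: [(0, 0), (0, 1), (-1, 1), (-1, 0), (-1, -1), (0, -1)])
Fold: move[0]->L => LLDDR (positions: [(0, 0), (-1, 0), (-2, 0), (-2, -1), (-2, -2), (-1, -2)])
Fold: move[0]->U => ULDDR (positions: [(0, 0), (0, 1), (-1, 1), (-1, 0), (-1, -1), (0, -1)])

Answer: (0,0) (0,1) (-1,1) (-1,0) (-1,-1) (0,-1)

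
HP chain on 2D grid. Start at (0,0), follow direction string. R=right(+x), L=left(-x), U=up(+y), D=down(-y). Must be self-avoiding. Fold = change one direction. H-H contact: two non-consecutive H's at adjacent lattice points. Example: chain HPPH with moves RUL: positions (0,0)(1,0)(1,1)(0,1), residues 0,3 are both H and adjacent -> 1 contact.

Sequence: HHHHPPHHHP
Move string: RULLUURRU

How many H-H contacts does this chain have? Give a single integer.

Positions: [(0, 0), (1, 0), (1, 1), (0, 1), (-1, 1), (-1, 2), (-1, 3), (0, 3), (1, 3), (1, 4)]
H-H contact: residue 0 @(0,0) - residue 3 @(0, 1)

Answer: 1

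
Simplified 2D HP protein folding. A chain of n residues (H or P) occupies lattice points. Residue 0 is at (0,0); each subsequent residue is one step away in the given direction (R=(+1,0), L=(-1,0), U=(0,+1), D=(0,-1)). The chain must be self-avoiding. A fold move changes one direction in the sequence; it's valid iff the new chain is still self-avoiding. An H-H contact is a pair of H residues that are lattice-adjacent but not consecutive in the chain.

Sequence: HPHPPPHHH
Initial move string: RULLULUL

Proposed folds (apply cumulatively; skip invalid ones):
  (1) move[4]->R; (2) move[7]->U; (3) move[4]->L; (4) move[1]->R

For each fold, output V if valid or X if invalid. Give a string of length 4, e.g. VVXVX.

Initial: RULLULUL -> [(0, 0), (1, 0), (1, 1), (0, 1), (-1, 1), (-1, 2), (-2, 2), (-2, 3), (-3, 3)]
Fold 1: move[4]->R => RULLRLUL INVALID (collision), skipped
Fold 2: move[7]->U => RULLULUU VALID
Fold 3: move[4]->L => RULLLLUU VALID
Fold 4: move[1]->R => RRLLLLUU INVALID (collision), skipped

Answer: XVVX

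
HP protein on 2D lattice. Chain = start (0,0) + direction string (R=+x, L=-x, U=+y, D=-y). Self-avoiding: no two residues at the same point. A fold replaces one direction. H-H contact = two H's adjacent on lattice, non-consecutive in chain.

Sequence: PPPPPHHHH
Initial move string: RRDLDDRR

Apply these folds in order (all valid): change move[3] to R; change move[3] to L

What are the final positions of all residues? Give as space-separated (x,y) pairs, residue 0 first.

Initial moves: RRDLDDRR
Fold: move[3]->R => RRDRDDRR (positions: [(0, 0), (1, 0), (2, 0), (2, -1), (3, -1), (3, -2), (3, -3), (4, -3), (5, -3)])
Fold: move[3]->L => RRDLDDRR (positions: [(0, 0), (1, 0), (2, 0), (2, -1), (1, -1), (1, -2), (1, -3), (2, -3), (3, -3)])

Answer: (0,0) (1,0) (2,0) (2,-1) (1,-1) (1,-2) (1,-3) (2,-3) (3,-3)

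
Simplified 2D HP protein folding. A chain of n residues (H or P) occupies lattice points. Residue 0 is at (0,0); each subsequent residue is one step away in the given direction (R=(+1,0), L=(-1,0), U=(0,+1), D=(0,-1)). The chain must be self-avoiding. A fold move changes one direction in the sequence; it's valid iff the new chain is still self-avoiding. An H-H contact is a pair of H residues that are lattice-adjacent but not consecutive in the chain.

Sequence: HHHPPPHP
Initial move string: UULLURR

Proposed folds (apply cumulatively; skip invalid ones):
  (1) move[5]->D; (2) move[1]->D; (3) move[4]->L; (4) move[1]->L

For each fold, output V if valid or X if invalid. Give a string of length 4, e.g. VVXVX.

Answer: XXXV

Derivation:
Initial: UULLURR -> [(0, 0), (0, 1), (0, 2), (-1, 2), (-2, 2), (-2, 3), (-1, 3), (0, 3)]
Fold 1: move[5]->D => UULLUDR INVALID (collision), skipped
Fold 2: move[1]->D => UDLLURR INVALID (collision), skipped
Fold 3: move[4]->L => UULLLRR INVALID (collision), skipped
Fold 4: move[1]->L => ULLLURR VALID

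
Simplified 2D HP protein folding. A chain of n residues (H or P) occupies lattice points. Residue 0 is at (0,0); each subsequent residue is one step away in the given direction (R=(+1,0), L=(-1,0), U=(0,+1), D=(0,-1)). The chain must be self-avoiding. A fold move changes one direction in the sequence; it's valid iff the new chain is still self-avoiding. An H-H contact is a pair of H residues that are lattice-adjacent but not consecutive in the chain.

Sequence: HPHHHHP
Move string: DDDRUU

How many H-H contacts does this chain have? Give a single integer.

Positions: [(0, 0), (0, -1), (0, -2), (0, -3), (1, -3), (1, -2), (1, -1)]
H-H contact: residue 2 @(0,-2) - residue 5 @(1, -2)

Answer: 1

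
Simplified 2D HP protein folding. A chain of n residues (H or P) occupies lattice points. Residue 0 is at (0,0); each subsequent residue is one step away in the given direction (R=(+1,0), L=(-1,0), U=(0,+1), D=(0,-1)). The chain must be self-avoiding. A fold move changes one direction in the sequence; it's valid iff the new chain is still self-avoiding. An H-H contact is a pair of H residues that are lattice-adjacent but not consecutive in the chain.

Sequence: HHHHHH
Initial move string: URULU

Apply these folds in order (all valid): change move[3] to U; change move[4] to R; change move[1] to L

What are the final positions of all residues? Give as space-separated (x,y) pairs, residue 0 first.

Answer: (0,0) (0,1) (-1,1) (-1,2) (-1,3) (0,3)

Derivation:
Initial moves: URULU
Fold: move[3]->U => URUUU (positions: [(0, 0), (0, 1), (1, 1), (1, 2), (1, 3), (1, 4)])
Fold: move[4]->R => URUUR (positions: [(0, 0), (0, 1), (1, 1), (1, 2), (1, 3), (2, 3)])
Fold: move[1]->L => ULUUR (positions: [(0, 0), (0, 1), (-1, 1), (-1, 2), (-1, 3), (0, 3)])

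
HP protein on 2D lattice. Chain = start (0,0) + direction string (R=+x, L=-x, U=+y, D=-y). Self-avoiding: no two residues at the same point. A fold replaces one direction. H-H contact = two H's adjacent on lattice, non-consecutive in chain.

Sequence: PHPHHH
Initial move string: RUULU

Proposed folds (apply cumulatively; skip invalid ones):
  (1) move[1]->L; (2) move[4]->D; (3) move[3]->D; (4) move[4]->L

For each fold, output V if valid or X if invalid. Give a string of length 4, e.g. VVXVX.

Initial: RUULU -> [(0, 0), (1, 0), (1, 1), (1, 2), (0, 2), (0, 3)]
Fold 1: move[1]->L => RLULU INVALID (collision), skipped
Fold 2: move[4]->D => RUULD VALID
Fold 3: move[3]->D => RUUDD INVALID (collision), skipped
Fold 4: move[4]->L => RUULL VALID

Answer: XVXV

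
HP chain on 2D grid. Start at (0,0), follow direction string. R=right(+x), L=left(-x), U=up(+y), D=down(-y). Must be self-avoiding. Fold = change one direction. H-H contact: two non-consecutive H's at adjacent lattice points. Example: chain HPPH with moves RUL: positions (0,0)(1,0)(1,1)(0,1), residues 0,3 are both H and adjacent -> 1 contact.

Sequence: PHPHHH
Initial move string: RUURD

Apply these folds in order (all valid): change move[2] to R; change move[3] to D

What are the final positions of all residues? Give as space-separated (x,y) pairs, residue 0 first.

Initial moves: RUURD
Fold: move[2]->R => RURRD (positions: [(0, 0), (1, 0), (1, 1), (2, 1), (3, 1), (3, 0)])
Fold: move[3]->D => RURDD (positions: [(0, 0), (1, 0), (1, 1), (2, 1), (2, 0), (2, -1)])

Answer: (0,0) (1,0) (1,1) (2,1) (2,0) (2,-1)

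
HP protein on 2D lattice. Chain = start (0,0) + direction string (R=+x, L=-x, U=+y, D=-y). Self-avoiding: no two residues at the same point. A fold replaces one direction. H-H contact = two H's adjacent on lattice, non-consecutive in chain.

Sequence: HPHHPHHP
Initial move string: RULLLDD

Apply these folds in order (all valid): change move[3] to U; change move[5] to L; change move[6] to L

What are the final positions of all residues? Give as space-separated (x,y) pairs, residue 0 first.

Initial moves: RULLLDD
Fold: move[3]->U => RULULDD (positions: [(0, 0), (1, 0), (1, 1), (0, 1), (0, 2), (-1, 2), (-1, 1), (-1, 0)])
Fold: move[5]->L => RULULLD (positions: [(0, 0), (1, 0), (1, 1), (0, 1), (0, 2), (-1, 2), (-2, 2), (-2, 1)])
Fold: move[6]->L => RULULLL (positions: [(0, 0), (1, 0), (1, 1), (0, 1), (0, 2), (-1, 2), (-2, 2), (-3, 2)])

Answer: (0,0) (1,0) (1,1) (0,1) (0,2) (-1,2) (-2,2) (-3,2)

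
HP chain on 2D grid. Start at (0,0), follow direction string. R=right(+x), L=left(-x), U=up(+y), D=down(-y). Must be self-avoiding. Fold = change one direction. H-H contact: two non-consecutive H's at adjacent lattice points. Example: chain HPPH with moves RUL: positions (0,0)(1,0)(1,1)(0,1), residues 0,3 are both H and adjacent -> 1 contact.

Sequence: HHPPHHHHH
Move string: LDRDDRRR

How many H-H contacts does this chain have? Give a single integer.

Positions: [(0, 0), (-1, 0), (-1, -1), (0, -1), (0, -2), (0, -3), (1, -3), (2, -3), (3, -3)]
No H-H contacts found.

Answer: 0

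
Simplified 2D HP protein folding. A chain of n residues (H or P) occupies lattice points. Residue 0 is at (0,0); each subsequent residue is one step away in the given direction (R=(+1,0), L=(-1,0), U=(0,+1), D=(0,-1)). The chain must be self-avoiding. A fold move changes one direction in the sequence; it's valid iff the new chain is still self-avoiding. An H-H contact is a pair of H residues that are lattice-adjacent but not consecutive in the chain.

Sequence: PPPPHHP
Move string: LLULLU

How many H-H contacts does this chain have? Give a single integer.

Positions: [(0, 0), (-1, 0), (-2, 0), (-2, 1), (-3, 1), (-4, 1), (-4, 2)]
No H-H contacts found.

Answer: 0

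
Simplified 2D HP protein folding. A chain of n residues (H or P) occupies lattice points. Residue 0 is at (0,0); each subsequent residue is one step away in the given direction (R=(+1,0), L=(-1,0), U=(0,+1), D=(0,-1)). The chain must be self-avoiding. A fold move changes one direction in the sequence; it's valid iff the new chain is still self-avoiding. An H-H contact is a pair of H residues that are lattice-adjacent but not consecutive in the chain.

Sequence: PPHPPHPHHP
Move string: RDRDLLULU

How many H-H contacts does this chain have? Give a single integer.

Answer: 2

Derivation:
Positions: [(0, 0), (1, 0), (1, -1), (2, -1), (2, -2), (1, -2), (0, -2), (0, -1), (-1, -1), (-1, 0)]
H-H contact: residue 2 @(1,-1) - residue 7 @(0, -1)
H-H contact: residue 2 @(1,-1) - residue 5 @(1, -2)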